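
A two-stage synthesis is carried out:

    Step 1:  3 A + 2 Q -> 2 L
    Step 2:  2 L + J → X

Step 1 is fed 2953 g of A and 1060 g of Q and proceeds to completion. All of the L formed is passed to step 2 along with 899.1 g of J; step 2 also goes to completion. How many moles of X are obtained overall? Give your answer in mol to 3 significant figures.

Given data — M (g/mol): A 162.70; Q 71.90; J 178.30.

Step 1:
n(A) = 2953 / 162.70 = 18.15 mol
n(Q) = 1060 / 71.90 = 14.74 mol
n/ν for A = 18.15/3 = 6.050
n/ν for Q = 14.74/2 = 7.370
Smallest n/ν is A → limiting reagent.
n(L) produced = (2/3) × 18.15 = 12.10 mol
Step 2:
n(L) available = 12.10 mol
n(J) = 899.1 / 178.30 = 5.043 mol
n/ν for L = 12.10/2 = 6.050
n/ν for J = 5.043/1 = 5.043
Smallest n/ν is J → limiting reagent.
n(X) = (1/1) × 5.043 = 5.043 mol

5.04 mol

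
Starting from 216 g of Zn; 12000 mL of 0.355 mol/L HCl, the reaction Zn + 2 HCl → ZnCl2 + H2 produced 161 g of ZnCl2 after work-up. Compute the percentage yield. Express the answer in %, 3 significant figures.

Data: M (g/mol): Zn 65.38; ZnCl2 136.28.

55.5 %

n(Zn) = 216.0 / 65.38 = 3.304 mol
n(HCl) = 0.355 × 12000/1000 = 4.260 mol
n/ν → Zn: 3.304, HCl: 2.130; HCl is limiting.
theoretical n(ZnCl2) = (1/2) × 4.260 = 2.130 mol → 290.3 g
% yield = 161 / 290.3 × 100 = 55.46 %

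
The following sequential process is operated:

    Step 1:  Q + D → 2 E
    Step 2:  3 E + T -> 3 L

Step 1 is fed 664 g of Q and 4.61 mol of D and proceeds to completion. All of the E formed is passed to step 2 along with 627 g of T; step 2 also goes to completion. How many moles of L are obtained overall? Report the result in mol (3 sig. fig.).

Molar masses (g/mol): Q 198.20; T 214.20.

6.70 mol

Step 1:
n(Q) = 664.0 / 198.20 = 3.350 mol
n(D) = 4.610 mol
n/ν for Q = 3.350/1 = 3.350
n/ν for D = 4.610/1 = 4.610
Smallest n/ν is Q → limiting reagent.
n(E) produced = (2/1) × 3.350 = 6.700 mol
Step 2:
n(E) available = 6.700 mol
n(T) = 627.0 / 214.20 = 2.927 mol
n/ν for E = 6.700/3 = 2.233
n/ν for T = 2.927/1 = 2.927
Smallest n/ν is E → limiting reagent.
n(L) = (3/3) × 6.700 = 6.700 mol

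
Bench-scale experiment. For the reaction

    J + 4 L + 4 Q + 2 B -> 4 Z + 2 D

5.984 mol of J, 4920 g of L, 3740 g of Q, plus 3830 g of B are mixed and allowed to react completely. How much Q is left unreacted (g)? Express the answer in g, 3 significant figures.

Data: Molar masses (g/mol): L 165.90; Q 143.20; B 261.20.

n(J) = 5.984 mol
n(L) = 4920 / 165.90 = 29.66 mol
n(Q) = 3740 / 143.20 = 26.12 mol
n(B) = 3830 / 261.20 = 14.66 mol
n/ν → J: 5.984, L: 7.415, Q: 6.530, B: 7.330; J is limiting.
Q consumed = (4/1) × 5.984 = 23.94 mol
Q remaining = 26.12 − 23.94 = 2.180 mol
mass = 2.180 × 143.20 = 312.2 g

312 g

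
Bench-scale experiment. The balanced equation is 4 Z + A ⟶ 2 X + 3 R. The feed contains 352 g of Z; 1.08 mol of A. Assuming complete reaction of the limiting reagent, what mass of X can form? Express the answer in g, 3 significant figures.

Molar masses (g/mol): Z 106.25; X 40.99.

n(Z) = 352.0 / 106.25 = 3.313 mol
n(A) = 1.080 mol
n/ν for Z = 3.313/4 = 0.8283
n/ν for A = 1.080/1 = 1.080
Smallest n/ν is Z → limiting reagent.
n(X) = (2/4) × 3.313 = 1.657 mol
mass = 1.657 × 40.99 = 67.92 g

67.9 g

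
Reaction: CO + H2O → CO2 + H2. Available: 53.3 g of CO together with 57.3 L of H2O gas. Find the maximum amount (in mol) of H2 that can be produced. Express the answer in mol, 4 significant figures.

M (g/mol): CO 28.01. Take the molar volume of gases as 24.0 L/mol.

n(CO) = 53.30 / 28.01 = 1.903 mol
n(H2O) = 57.30 / 24.0 = 2.388 mol
n/ν → CO: 1.903, H2O: 2.388; CO is limiting.
n(H2) = (1/1) × 1.903 = 1.903 mol

1.903 mol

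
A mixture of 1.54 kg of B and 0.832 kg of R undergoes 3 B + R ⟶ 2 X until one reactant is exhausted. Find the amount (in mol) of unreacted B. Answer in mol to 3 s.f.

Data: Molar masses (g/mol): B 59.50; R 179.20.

12.0 mol

n(B) = 1.540×1000 / 59.50 = 25.88 mol
n(R) = 0.8320×1000 / 179.20 = 4.643 mol
n/ν → B: 8.627, R: 4.643; R is limiting.
B consumed = (3/1) × 4.643 = 13.93 mol
B remaining = 25.88 − 13.93 = 11.95 mol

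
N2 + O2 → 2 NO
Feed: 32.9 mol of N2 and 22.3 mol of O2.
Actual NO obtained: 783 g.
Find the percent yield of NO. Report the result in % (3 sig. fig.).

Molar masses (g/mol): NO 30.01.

58.5 %

n(N2) = 32.90 mol
n(O2) = 22.30 mol
n/ν for N2 = 32.90/1 = 32.90
n/ν for O2 = 22.30/1 = 22.30
Smallest n/ν is O2 → limiting reagent.
theoretical n(NO) = (2/1) × 22.30 = 44.60 mol → 1338 g
% yield = 783 / 1338 × 100 = 58.52 %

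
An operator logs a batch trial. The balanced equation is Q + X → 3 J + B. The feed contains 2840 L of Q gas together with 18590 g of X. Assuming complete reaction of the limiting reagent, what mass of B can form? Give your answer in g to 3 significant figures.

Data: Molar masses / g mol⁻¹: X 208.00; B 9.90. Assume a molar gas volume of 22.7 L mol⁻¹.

885 g

n(Q) = 2840 / 22.7 = 125.1 mol
n(X) = 18590 / 208.00 = 89.38 mol
n/ν for Q = 125.1/1 = 125.1
n/ν for X = 89.38/1 = 89.38
Smallest n/ν is X → limiting reagent.
n(B) = (1/1) × 89.38 = 89.38 mol
mass = 89.38 × 9.90 = 884.9 g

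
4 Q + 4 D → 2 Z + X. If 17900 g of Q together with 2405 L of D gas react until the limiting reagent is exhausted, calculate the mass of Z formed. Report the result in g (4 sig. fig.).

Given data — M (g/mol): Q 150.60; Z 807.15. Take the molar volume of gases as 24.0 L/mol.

40440 g

n(Q) = 17900 / 150.60 = 118.9 mol
n(D) = 2405 / 24.0 = 100.2 mol
n/ν for Q = 118.9/4 = 29.73
n/ν for D = 100.2/4 = 25.05
Smallest n/ν is D → limiting reagent.
n(Z) = (2/4) × 100.2 = 50.10 mol
mass = 50.10 × 807.15 = 40440 g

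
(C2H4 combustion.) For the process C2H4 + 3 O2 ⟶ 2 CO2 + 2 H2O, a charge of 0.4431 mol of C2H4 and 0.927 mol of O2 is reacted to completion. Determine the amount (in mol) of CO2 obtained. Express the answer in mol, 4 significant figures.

0.6180 mol

n(C2H4) = 0.4431 mol
n(O2) = 0.9270 mol
n/ν for C2H4 = 0.4431/1 = 0.4431
n/ν for O2 = 0.9270/3 = 0.3090
Smallest n/ν is O2 → limiting reagent.
n(CO2) = (2/3) × 0.9270 = 0.6180 mol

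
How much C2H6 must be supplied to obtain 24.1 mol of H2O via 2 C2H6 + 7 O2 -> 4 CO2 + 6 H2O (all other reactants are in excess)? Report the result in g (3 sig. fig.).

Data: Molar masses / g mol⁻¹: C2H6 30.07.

n(H2O) = 24.10 mol
n(C2H6) = (2/6) × 24.10 = 8.033 mol
mass = 8.033 × 30.07 = 241.6 g

242 g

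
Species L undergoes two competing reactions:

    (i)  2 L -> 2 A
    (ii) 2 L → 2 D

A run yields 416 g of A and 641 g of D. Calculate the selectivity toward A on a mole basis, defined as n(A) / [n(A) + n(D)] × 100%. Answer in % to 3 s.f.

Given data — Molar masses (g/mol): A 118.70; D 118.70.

n(A) = 416 / 118.70 = 3.505 mol
n(D) = 641 / 118.70 = 5.400 mol
selectivity = 3.505/(3.505+5.400) × 100 = 39.36 %

39.4 %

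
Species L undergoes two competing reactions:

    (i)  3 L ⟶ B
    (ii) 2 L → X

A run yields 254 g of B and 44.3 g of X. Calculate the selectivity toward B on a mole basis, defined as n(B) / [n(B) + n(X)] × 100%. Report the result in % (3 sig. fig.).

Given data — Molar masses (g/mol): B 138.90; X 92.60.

79.3 %

n(B) = 254 / 138.90 = 1.829 mol
n(X) = 44.3 / 92.60 = 0.4784 mol
selectivity = 1.829/(1.829+0.4784) × 100 = 79.27 %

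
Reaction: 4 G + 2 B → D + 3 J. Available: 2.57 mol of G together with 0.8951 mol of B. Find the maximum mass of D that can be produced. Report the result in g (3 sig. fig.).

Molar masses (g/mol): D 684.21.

n(G) = 2.570 mol
n(B) = 0.8951 mol
n/ν → G: 0.6425, B: 0.4476; B is limiting.
n(D) = (1/2) × 0.8951 = 0.4476 mol
mass = 0.4476 × 684.21 = 306.3 g

306 g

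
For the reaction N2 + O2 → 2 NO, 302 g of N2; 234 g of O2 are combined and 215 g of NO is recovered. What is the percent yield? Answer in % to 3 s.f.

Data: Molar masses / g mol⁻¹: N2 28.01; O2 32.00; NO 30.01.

n(N2) = 302.0 / 28.01 = 10.78 mol
n(O2) = 234.0 / 32.00 = 7.313 mol
n/ν → N2: 10.78, O2: 7.313; O2 is limiting.
theoretical n(NO) = (2/1) × 7.313 = 14.63 mol → 439.0 g
% yield = 215 / 439.0 × 100 = 48.97 %

49.0 %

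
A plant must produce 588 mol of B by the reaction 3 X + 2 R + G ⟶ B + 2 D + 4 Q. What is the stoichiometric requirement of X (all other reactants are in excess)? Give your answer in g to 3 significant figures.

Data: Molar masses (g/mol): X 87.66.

155000 g

n(B) = 588.0 mol
n(X) = (3/1) × 588.0 = 1764 mol
mass = 1764 × 87.66 = 154600 g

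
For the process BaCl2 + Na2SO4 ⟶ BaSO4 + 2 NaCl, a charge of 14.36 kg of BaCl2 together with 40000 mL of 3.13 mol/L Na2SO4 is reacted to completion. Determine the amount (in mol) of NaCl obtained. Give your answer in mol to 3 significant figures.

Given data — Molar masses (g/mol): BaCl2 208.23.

n(BaCl2) = 14.36×1000 / 208.23 = 68.96 mol
n(Na2SO4) = 3.13 × 40000/1000 = 125.2 mol
n/ν for BaCl2 = 68.96/1 = 68.96
n/ν for Na2SO4 = 125.2/1 = 125.2
Smallest n/ν is BaCl2 → limiting reagent.
n(NaCl) = (2/1) × 68.96 = 137.9 mol

138 mol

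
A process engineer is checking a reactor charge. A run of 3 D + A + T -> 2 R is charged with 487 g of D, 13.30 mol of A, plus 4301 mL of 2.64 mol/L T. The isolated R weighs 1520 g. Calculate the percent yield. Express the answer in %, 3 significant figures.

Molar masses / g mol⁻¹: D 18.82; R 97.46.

n(D) = 487.0 / 18.82 = 25.88 mol
n(A) = 13.30 mol
n(T) = 2.64 × 4301/1000 = 11.35 mol
n/ν → D: 8.627, A: 13.30, T: 11.35; D is limiting.
theoretical n(R) = (2/3) × 25.88 = 17.25 mol → 1681 g
% yield = 1520 / 1681 × 100 = 90.42 %

90.4 %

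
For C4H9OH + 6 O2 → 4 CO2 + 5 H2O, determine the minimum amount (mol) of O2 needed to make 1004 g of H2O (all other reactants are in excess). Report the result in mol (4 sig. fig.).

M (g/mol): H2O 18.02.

66.86 mol

n(H2O) = 1004 / 18.02 = 55.72 mol
n(O2) = (6/5) × 55.72 = 66.86 mol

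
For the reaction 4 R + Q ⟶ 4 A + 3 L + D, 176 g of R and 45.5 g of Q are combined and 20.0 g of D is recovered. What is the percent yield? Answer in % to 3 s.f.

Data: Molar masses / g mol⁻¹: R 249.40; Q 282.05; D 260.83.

n(R) = 176.0 / 249.40 = 0.7057 mol
n(Q) = 45.50 / 282.05 = 0.1613 mol
n/ν for R = 0.7057/4 = 0.1764
n/ν for Q = 0.1613/1 = 0.1613
Smallest n/ν is Q → limiting reagent.
theoretical n(D) = (1/1) × 0.1613 = 0.1613 mol → 42.07 g
% yield = 20.0 / 42.07 × 100 = 47.54 %

47.5 %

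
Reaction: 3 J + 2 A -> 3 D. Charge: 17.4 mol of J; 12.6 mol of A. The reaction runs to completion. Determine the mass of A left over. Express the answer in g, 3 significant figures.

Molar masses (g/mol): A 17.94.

17.9 g

n(J) = 17.40 mol
n(A) = 12.60 mol
n/ν → J: 5.800, A: 6.300; J is limiting.
A consumed = (2/3) × 17.40 = 11.60 mol
A remaining = 12.60 − 11.60 = 1.000 mol
mass = 1.000 × 17.94 = 17.94 g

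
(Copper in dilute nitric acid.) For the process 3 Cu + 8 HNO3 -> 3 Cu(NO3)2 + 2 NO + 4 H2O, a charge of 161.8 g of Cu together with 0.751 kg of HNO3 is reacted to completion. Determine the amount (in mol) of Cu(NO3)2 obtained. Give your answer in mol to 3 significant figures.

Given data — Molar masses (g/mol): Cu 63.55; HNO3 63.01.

2.55 mol

n(Cu) = 161.8 / 63.55 = 2.546 mol
n(HNO3) = 0.7510×1000 / 63.01 = 11.92 mol
n/ν for Cu = 2.546/3 = 0.8487
n/ν for HNO3 = 11.92/8 = 1.490
Smallest n/ν is Cu → limiting reagent.
n(Cu(NO3)2) = (3/3) × 2.546 = 2.546 mol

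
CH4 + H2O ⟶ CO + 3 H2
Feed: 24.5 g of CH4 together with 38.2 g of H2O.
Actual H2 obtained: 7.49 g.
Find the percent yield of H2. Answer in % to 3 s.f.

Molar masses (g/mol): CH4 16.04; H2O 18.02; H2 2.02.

80.9 %

n(CH4) = 24.50 / 16.04 = 1.527 mol
n(H2O) = 38.20 / 18.02 = 2.120 mol
n/ν for CH4 = 1.527/1 = 1.527
n/ν for H2O = 2.120/1 = 2.120
Smallest n/ν is CH4 → limiting reagent.
theoretical n(H2) = (3/1) × 1.527 = 4.581 mol → 9.254 g
% yield = 7.49 / 9.254 × 100 = 80.94 %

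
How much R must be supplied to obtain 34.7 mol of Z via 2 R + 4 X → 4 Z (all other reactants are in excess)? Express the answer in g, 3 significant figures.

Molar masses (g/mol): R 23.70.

n(Z) = 34.70 mol
n(R) = (2/4) × 34.70 = 17.35 mol
mass = 17.35 × 23.70 = 411.2 g

411 g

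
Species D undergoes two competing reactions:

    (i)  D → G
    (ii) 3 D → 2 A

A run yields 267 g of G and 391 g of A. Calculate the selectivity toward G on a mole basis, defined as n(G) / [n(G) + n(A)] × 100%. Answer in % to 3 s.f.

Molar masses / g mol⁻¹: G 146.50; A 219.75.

n(G) = 267 / 146.50 = 1.823 mol
n(A) = 391 / 219.75 = 1.779 mol
selectivity = 1.823/(1.823+1.779) × 100 = 50.61 %

50.6 %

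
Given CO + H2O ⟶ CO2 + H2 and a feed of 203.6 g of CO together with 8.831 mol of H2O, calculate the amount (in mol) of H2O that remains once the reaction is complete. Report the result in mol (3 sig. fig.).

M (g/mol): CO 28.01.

1.56 mol

n(CO) = 203.6 / 28.01 = 7.269 mol
n(H2O) = 8.831 mol
n/ν for CO = 7.269/1 = 7.269
n/ν for H2O = 8.831/1 = 8.831
Smallest n/ν is CO → limiting reagent.
H2O consumed = (1/1) × 7.269 = 7.269 mol
H2O remaining = 8.831 − 7.269 = 1.562 mol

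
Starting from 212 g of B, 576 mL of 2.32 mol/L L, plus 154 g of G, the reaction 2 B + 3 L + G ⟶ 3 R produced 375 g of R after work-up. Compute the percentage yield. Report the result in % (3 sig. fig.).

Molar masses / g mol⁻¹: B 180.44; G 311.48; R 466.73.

n(B) = 212.0 / 180.44 = 1.175 mol
n(L) = 2.32 × 576.0/1000 = 1.336 mol
n(G) = 154.0 / 311.48 = 0.4944 mol
n/ν → B: 0.5875, L: 0.4453, G: 0.4944; L is limiting.
theoretical n(R) = (3/3) × 1.336 = 1.336 mol → 623.6 g
% yield = 375 / 623.6 × 100 = 60.13 %

60.1 %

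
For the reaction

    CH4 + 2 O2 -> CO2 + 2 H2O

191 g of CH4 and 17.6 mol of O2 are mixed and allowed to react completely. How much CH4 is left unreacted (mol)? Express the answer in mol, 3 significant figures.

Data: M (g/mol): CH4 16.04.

3.11 mol

n(CH4) = 191.0 / 16.04 = 11.91 mol
n(O2) = 17.60 mol
n/ν for CH4 = 11.91/1 = 11.91
n/ν for O2 = 17.60/2 = 8.800
Smallest n/ν is O2 → limiting reagent.
CH4 consumed = (1/2) × 17.60 = 8.800 mol
CH4 remaining = 11.91 − 8.800 = 3.110 mol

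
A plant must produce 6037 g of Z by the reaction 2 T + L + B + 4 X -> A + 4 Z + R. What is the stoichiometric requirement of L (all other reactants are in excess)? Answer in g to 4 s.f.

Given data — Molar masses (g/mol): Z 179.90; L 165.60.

1389 g

n(Z) = 6037 / 179.90 = 33.56 mol
n(L) = (1/4) × 33.56 = 8.390 mol
mass = 8.390 × 165.60 = 1389 g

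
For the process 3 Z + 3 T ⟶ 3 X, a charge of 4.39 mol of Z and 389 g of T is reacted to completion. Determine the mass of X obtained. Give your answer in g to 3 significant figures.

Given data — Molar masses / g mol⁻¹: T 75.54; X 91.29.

401 g

n(Z) = 4.390 mol
n(T) = 389.0 / 75.54 = 5.150 mol
n/ν → Z: 1.463, T: 1.717; Z is limiting.
n(X) = (3/3) × 4.390 = 4.390 mol
mass = 4.390 × 91.29 = 400.8 g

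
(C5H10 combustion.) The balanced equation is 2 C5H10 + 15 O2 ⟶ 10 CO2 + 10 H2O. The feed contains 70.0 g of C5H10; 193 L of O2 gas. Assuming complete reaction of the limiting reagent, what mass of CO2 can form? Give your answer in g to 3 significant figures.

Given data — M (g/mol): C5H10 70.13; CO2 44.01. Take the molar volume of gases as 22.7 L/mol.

n(C5H10) = 70.00 / 70.13 = 0.9981 mol
n(O2) = 193.0 / 22.7 = 8.502 mol
n/ν for C5H10 = 0.9981/2 = 0.4991
n/ν for O2 = 8.502/15 = 0.5668
Smallest n/ν is C5H10 → limiting reagent.
n(CO2) = (10/2) × 0.9981 = 4.991 mol
mass = 4.991 × 44.01 = 219.7 g

220 g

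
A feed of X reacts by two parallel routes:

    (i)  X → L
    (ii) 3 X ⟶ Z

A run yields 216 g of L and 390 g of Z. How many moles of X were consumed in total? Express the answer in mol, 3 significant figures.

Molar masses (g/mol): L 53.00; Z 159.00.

n(L) = 216 / 53.00 = 4.075 mol
n(Z) = 390 / 159.00 = 2.453 mol
n(X) via (i) = (1/1)×4.075 = 4.075 mol
n(X) via (ii) = (3/1)×2.453 = 7.359 mol
total n(X) = 4.075 + 7.359 = 11.43 mol

11.4 mol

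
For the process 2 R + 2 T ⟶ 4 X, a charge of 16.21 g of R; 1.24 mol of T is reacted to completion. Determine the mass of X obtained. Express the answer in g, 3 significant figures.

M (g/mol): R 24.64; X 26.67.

n(R) = 16.21 / 24.64 = 0.6579 mol
n(T) = 1.240 mol
n/ν for R = 0.6579/2 = 0.3290
n/ν for T = 1.240/2 = 0.6200
Smallest n/ν is R → limiting reagent.
n(X) = (4/2) × 0.6579 = 1.316 mol
mass = 1.316 × 26.67 = 35.10 g

35.1 g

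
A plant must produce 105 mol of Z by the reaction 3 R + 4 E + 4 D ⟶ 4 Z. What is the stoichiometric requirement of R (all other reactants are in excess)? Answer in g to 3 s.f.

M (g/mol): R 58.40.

n(Z) = 105.0 mol
n(R) = (3/4) × 105.0 = 78.75 mol
mass = 78.75 × 58.40 = 4599 g

4600 g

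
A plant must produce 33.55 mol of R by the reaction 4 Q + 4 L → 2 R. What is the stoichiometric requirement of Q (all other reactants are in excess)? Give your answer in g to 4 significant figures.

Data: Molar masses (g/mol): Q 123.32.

n(R) = 33.55 mol
n(Q) = (4/2) × 33.55 = 67.10 mol
mass = 67.10 × 123.32 = 8275 g

8275 g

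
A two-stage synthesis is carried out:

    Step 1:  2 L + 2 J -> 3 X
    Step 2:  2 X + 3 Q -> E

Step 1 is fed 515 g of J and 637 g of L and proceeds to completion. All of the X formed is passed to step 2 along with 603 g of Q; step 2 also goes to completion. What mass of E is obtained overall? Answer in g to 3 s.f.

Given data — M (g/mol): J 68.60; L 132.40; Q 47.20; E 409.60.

Step 1:
n(J) = 515.0 / 68.60 = 7.507 mol
n(L) = 637.0 / 132.40 = 4.811 mol
n/ν → J: 3.754, L: 2.406; L is limiting.
n(X) produced = (3/2) × 4.811 = 7.217 mol
Step 2:
n(X) available = 7.217 mol
n(Q) = 603.0 / 47.20 = 12.78 mol
n/ν → X: 3.609, Q: 4.260; X is limiting.
n(E) = (1/2) × 7.217 = 3.609 mol
mass = 3.609 × 409.60 = 1478 g

1480 g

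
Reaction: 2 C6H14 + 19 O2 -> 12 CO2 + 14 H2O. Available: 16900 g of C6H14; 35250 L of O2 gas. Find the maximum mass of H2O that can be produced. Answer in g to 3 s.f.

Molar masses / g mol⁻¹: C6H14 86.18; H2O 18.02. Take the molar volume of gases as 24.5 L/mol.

n(C6H14) = 16900 / 86.18 = 196.1 mol
n(O2) = 35250 / 24.5 = 1439 mol
n/ν for C6H14 = 196.1/2 = 98.05
n/ν for O2 = 1439/19 = 75.74
Smallest n/ν is O2 → limiting reagent.
n(H2O) = (14/19) × 1439 = 1060 mol
mass = 1060 × 18.02 = 19100 g

19100 g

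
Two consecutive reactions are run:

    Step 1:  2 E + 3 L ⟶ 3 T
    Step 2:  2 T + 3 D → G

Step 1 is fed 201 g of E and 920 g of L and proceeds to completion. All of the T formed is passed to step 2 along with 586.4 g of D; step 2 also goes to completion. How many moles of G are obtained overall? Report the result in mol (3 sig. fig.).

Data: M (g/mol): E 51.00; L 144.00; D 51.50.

2.96 mol

Step 1:
n(E) = 201.0 / 51.00 = 3.941 mol
n(L) = 920.0 / 144.00 = 6.389 mol
n/ν for E = 3.941/2 = 1.971
n/ν for L = 6.389/3 = 2.130
Smallest n/ν is E → limiting reagent.
n(T) produced = (3/2) × 3.941 = 5.912 mol
Step 2:
n(T) available = 5.912 mol
n(D) = 586.4 / 51.50 = 11.39 mol
n/ν for T = 5.912/2 = 2.956
n/ν for D = 11.39/3 = 3.797
Smallest n/ν is T → limiting reagent.
n(G) = (1/2) × 5.912 = 2.956 mol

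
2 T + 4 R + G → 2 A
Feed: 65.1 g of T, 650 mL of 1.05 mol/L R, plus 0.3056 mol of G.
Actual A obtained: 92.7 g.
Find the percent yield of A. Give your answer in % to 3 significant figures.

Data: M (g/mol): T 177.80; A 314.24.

86.4 %

n(T) = 65.10 / 177.80 = 0.3661 mol
n(R) = 1.05 × 650.0/1000 = 0.6825 mol
n(G) = 0.3056 mol
n/ν → T: 0.1831, R: 0.1706, G: 0.3056; R is limiting.
theoretical n(A) = (2/4) × 0.6825 = 0.3413 mol → 107.3 g
% yield = 92.7 / 107.3 × 100 = 86.39 %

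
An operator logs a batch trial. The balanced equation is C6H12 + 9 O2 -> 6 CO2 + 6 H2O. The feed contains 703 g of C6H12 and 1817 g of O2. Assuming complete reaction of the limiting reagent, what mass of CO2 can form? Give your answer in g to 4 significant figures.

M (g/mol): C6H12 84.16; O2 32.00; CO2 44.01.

1666 g

n(C6H12) = 703.0 / 84.16 = 8.353 mol
n(O2) = 1817 / 32.00 = 56.78 mol
n/ν for C6H12 = 8.353/1 = 8.353
n/ν for O2 = 56.78/9 = 6.309
Smallest n/ν is O2 → limiting reagent.
n(CO2) = (6/9) × 56.78 = 37.85 mol
mass = 37.85 × 44.01 = 1666 g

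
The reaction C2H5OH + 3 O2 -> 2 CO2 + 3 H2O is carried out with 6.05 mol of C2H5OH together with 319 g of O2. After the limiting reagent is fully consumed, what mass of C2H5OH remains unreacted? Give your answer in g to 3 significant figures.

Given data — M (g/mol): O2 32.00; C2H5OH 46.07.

126 g

n(C2H5OH) = 6.050 mol
n(O2) = 319.0 / 32.00 = 9.969 mol
n/ν → C2H5OH: 6.050, O2: 3.323; O2 is limiting.
C2H5OH consumed = (1/3) × 9.969 = 3.323 mol
C2H5OH remaining = 6.050 − 3.323 = 2.727 mol
mass = 2.727 × 46.07 = 125.6 g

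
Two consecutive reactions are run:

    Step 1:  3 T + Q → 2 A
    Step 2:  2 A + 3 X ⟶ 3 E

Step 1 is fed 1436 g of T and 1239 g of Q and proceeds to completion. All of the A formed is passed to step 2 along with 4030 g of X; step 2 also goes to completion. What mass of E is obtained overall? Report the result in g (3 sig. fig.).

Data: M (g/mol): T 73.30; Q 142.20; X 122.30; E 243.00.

Step 1:
n(T) = 1436 / 73.30 = 19.59 mol
n(Q) = 1239 / 142.20 = 8.713 mol
n/ν → T: 6.530, Q: 8.713; T is limiting.
n(A) produced = (2/3) × 19.59 = 13.06 mol
Step 2:
n(A) available = 13.06 mol
n(X) = 4030 / 122.30 = 32.95 mol
n/ν → A: 6.530, X: 10.98; A is limiting.
n(E) = (3/2) × 13.06 = 19.59 mol
mass = 19.59 × 243.00 = 4760 g

4760 g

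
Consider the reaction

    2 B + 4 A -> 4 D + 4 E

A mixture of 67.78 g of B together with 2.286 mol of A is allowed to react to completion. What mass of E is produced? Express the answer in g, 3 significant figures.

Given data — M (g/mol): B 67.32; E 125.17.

252 g

n(B) = 67.78 / 67.32 = 1.007 mol
n(A) = 2.286 mol
n/ν → B: 0.5035, A: 0.5715; B is limiting.
n(E) = (4/2) × 1.007 = 2.014 mol
mass = 2.014 × 125.17 = 252.1 g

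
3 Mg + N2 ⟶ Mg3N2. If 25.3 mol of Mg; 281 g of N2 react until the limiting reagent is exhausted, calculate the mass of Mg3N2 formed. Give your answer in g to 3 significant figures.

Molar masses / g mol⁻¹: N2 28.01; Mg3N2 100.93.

851 g

n(Mg) = 25.30 mol
n(N2) = 281.0 / 28.01 = 10.03 mol
n/ν for Mg = 25.30/3 = 8.433
n/ν for N2 = 10.03/1 = 10.03
Smallest n/ν is Mg → limiting reagent.
n(Mg3N2) = (1/3) × 25.30 = 8.433 mol
mass = 8.433 × 100.93 = 851.1 g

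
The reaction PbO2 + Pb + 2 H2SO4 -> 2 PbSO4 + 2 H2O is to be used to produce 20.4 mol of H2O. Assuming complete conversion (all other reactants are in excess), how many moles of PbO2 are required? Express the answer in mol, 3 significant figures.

n(H2O) = 20.40 mol
n(PbO2) = (1/2) × 20.40 = 10.20 mol

10.2 mol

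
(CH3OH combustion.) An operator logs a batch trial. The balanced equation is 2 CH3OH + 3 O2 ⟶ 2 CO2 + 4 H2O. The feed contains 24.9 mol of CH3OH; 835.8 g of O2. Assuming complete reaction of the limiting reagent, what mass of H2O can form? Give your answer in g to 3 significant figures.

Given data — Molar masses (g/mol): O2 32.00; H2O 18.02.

n(CH3OH) = 24.90 mol
n(O2) = 835.8 / 32.00 = 26.12 mol
n/ν for CH3OH = 24.90/2 = 12.45
n/ν for O2 = 26.12/3 = 8.707
Smallest n/ν is O2 → limiting reagent.
n(H2O) = (4/3) × 26.12 = 34.83 mol
mass = 34.83 × 18.02 = 627.6 g

628 g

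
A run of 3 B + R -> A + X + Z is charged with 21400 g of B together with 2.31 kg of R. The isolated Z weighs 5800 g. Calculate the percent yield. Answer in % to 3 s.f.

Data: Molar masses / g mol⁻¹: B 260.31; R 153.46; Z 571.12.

n(B) = 21400 / 260.31 = 82.21 mol
n(R) = 2.310×1000 / 153.46 = 15.05 mol
n/ν for B = 82.21/3 = 27.40
n/ν for R = 15.05/1 = 15.05
Smallest n/ν is R → limiting reagent.
theoretical n(Z) = (1/1) × 15.05 = 15.05 mol → 8595 g
% yield = 5800 / 8595 × 100 = 67.48 %

67.5 %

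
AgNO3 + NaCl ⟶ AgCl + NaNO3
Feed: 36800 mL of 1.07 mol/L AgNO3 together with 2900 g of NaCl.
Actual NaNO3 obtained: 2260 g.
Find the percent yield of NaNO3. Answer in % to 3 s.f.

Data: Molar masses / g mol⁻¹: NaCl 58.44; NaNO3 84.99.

n(AgNO3) = 1.07 × 36800/1000 = 39.38 mol
n(NaCl) = 2900 / 58.44 = 49.62 mol
n/ν for AgNO3 = 39.38/1 = 39.38
n/ν for NaCl = 49.62/1 = 49.62
Smallest n/ν is AgNO3 → limiting reagent.
theoretical n(NaNO3) = (1/1) × 39.38 = 39.38 mol → 3347 g
% yield = 2260 / 3347 × 100 = 67.52 %

67.5 %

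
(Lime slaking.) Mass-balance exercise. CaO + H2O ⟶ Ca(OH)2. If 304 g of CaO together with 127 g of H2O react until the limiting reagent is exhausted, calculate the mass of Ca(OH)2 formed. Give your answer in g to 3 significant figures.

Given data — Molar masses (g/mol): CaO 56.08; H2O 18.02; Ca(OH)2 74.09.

402 g

n(CaO) = 304.0 / 56.08 = 5.421 mol
n(H2O) = 127.0 / 18.02 = 7.048 mol
n/ν → CaO: 5.421, H2O: 7.048; CaO is limiting.
n(Ca(OH)2) = (1/1) × 5.421 = 5.421 mol
mass = 5.421 × 74.09 = 401.6 g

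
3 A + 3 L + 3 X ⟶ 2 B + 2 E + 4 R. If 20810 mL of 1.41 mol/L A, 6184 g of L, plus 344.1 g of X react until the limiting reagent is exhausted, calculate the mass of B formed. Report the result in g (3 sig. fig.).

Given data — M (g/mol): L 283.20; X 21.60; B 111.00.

1180 g

n(A) = 1.41 × 20810/1000 = 29.34 mol
n(L) = 6184 / 283.20 = 21.84 mol
n(X) = 344.1 / 21.60 = 15.93 mol
n/ν → A: 9.780, L: 7.280, X: 5.310; X is limiting.
n(B) = (2/3) × 15.93 = 10.62 mol
mass = 10.62 × 111.00 = 1179 g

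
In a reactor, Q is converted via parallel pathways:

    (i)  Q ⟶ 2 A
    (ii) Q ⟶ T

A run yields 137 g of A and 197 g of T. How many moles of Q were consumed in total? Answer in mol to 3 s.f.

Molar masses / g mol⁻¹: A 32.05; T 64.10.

5.21 mol

n(A) = 137 / 32.05 = 4.275 mol
n(T) = 197 / 64.10 = 3.073 mol
n(Q) via (i) = (1/2)×4.275 = 2.138 mol
n(Q) via (ii) = (1/1)×3.073 = 3.073 mol
total n(Q) = 2.138 + 3.073 = 5.211 mol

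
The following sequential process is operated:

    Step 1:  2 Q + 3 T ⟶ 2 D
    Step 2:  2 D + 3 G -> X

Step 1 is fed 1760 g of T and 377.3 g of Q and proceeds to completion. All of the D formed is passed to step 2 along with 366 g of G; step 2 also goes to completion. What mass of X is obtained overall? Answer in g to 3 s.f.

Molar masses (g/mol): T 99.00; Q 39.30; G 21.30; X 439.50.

Step 1:
n(T) = 1760 / 99.00 = 17.78 mol
n(Q) = 377.3 / 39.30 = 9.601 mol
n/ν for T = 17.78/3 = 5.927
n/ν for Q = 9.601/2 = 4.801
Smallest n/ν is Q → limiting reagent.
n(D) produced = (2/2) × 9.601 = 9.601 mol
Step 2:
n(D) available = 9.601 mol
n(G) = 366.0 / 21.30 = 17.18 mol
n/ν for D = 9.601/2 = 4.801
n/ν for G = 17.18/3 = 5.727
Smallest n/ν is D → limiting reagent.
n(X) = (1/2) × 9.601 = 4.801 mol
mass = 4.801 × 439.50 = 2110 g

2110 g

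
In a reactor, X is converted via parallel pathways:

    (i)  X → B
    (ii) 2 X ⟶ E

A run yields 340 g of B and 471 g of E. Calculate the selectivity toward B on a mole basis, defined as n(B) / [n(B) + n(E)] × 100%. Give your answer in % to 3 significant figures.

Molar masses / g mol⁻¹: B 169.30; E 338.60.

n(B) = 340 / 169.30 = 2.008 mol
n(E) = 471 / 338.60 = 1.391 mol
selectivity = 2.008/(2.008+1.391) × 100 = 59.08 %

59.1 %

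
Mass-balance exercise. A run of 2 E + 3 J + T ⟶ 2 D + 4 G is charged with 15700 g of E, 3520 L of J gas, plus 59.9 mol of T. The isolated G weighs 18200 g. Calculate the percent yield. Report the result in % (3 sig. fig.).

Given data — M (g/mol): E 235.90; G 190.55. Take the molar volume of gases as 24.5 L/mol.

71.8 %

n(E) = 15700 / 235.90 = 66.55 mol
n(J) = 3520 / 24.5 = 143.7 mol
n(T) = 59.90 mol
n/ν → E: 33.28, J: 47.90, T: 59.90; E is limiting.
theoretical n(G) = (4/2) × 66.55 = 133.1 mol → 25360 g
% yield = 18200 / 25360 × 100 = 71.77 %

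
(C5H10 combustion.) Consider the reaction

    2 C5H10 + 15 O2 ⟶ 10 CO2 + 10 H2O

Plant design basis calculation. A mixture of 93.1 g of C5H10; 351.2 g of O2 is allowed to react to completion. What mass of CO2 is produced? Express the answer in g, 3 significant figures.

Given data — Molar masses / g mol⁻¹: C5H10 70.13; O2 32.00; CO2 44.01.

292 g

n(C5H10) = 93.10 / 70.13 = 1.328 mol
n(O2) = 351.2 / 32.00 = 10.98 mol
n/ν for C5H10 = 1.328/2 = 0.6640
n/ν for O2 = 10.98/15 = 0.7320
Smallest n/ν is C5H10 → limiting reagent.
n(CO2) = (10/2) × 1.328 = 6.640 mol
mass = 6.640 × 44.01 = 292.2 g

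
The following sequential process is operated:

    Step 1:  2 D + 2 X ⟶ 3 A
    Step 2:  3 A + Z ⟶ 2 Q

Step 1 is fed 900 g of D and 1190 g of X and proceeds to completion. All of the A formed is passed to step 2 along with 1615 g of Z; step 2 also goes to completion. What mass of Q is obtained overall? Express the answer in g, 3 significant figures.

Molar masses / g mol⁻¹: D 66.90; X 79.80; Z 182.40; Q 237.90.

3200 g

Step 1:
n(D) = 900.0 / 66.90 = 13.45 mol
n(X) = 1190 / 79.80 = 14.91 mol
n/ν → D: 6.725, X: 7.455; D is limiting.
n(A) produced = (3/2) × 13.45 = 20.18 mol
Step 2:
n(A) available = 20.18 mol
n(Z) = 1615 / 182.40 = 8.854 mol
n/ν → A: 6.727, Z: 8.854; A is limiting.
n(Q) = (2/3) × 20.18 = 13.45 mol
mass = 13.45 × 237.90 = 3200 g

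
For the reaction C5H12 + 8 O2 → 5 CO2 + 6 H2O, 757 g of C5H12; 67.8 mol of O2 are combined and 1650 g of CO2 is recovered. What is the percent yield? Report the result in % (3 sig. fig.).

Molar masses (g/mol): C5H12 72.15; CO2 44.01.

n(C5H12) = 757.0 / 72.15 = 10.49 mol
n(O2) = 67.80 mol
n/ν for C5H12 = 10.49/1 = 10.49
n/ν for O2 = 67.80/8 = 8.475
Smallest n/ν is O2 → limiting reagent.
theoretical n(CO2) = (5/8) × 67.80 = 42.38 mol → 1865 g
% yield = 1650 / 1865 × 100 = 88.47 %

88.5 %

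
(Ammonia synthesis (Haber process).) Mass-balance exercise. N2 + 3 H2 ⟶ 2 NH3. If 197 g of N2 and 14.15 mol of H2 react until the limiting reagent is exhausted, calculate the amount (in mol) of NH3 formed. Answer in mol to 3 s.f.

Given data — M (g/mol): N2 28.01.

9.43 mol

n(N2) = 197.0 / 28.01 = 7.033 mol
n(H2) = 14.15 mol
n/ν for N2 = 7.033/1 = 7.033
n/ν for H2 = 14.15/3 = 4.717
Smallest n/ν is H2 → limiting reagent.
n(NH3) = (2/3) × 14.15 = 9.433 mol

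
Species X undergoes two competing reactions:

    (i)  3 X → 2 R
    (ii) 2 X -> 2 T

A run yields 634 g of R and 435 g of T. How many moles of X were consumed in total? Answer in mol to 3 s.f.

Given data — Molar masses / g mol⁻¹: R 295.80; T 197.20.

5.42 mol

n(R) = 634 / 295.80 = 2.143 mol
n(T) = 435 / 197.20 = 2.206 mol
n(X) via (i) = (3/2)×2.143 = 3.215 mol
n(X) via (ii) = (2/2)×2.206 = 2.206 mol
total n(X) = 3.215 + 2.206 = 5.421 mol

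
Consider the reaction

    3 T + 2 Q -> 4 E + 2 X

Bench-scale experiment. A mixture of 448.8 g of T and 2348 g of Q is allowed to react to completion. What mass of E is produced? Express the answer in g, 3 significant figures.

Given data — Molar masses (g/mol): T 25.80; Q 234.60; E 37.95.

760 g

n(T) = 448.8 / 25.80 = 17.40 mol
n(Q) = 2348 / 234.60 = 10.01 mol
n/ν → T: 5.800, Q: 5.005; Q is limiting.
n(E) = (4/2) × 10.01 = 20.02 mol
mass = 20.02 × 37.95 = 759.8 g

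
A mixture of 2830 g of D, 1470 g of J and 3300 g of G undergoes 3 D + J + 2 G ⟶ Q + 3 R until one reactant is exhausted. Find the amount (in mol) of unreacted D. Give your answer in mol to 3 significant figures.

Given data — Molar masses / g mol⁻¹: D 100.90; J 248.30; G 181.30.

n(D) = 2830 / 100.90 = 28.05 mol
n(J) = 1470 / 248.30 = 5.920 mol
n(G) = 3300 / 181.30 = 18.20 mol
n/ν for D = 28.05/3 = 9.350
n/ν for J = 5.920/1 = 5.920
n/ν for G = 18.20/2 = 9.100
Smallest n/ν is J → limiting reagent.
D consumed = (3/1) × 5.920 = 17.76 mol
D remaining = 28.05 − 17.76 = 10.29 mol

10.3 mol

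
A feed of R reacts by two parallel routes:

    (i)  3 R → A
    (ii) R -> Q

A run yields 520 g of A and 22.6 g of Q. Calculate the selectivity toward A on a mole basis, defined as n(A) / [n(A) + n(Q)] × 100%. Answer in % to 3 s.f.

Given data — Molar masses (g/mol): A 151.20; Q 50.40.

n(A) = 520 / 151.20 = 3.439 mol
n(Q) = 22.6 / 50.40 = 0.4484 mol
selectivity = 3.439/(3.439+0.4484) × 100 = 88.47 %

88.5 %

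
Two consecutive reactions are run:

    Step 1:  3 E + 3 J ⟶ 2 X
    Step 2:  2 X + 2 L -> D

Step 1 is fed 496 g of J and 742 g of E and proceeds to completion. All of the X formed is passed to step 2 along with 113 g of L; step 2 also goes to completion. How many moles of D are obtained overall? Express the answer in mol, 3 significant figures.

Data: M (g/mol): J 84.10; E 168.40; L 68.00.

Step 1:
n(J) = 496.0 / 84.10 = 5.898 mol
n(E) = 742.0 / 168.40 = 4.406 mol
n/ν for J = 5.898/3 = 1.966
n/ν for E = 4.406/3 = 1.469
Smallest n/ν is E → limiting reagent.
n(X) produced = (2/3) × 4.406 = 2.937 mol
Step 2:
n(X) available = 2.937 mol
n(L) = 113.0 / 68.00 = 1.662 mol
n/ν for X = 2.937/2 = 1.469
n/ν for L = 1.662/2 = 0.8310
Smallest n/ν is L → limiting reagent.
n(D) = (1/2) × 1.662 = 0.8310 mol

0.831 mol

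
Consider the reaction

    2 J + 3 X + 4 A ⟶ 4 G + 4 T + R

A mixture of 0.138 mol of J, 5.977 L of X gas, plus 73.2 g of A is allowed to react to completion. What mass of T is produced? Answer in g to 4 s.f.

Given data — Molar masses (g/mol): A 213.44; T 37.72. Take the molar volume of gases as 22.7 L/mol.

n(J) = 0.1380 mol
n(X) = 5.977 / 22.7 = 0.2633 mol
n(A) = 73.20 / 213.44 = 0.3430 mol
n/ν → J: 0.06900, X: 0.08777, A: 0.08575; J is limiting.
n(T) = (4/2) × 0.1380 = 0.2760 mol
mass = 0.2760 × 37.72 = 10.41 g

10.41 g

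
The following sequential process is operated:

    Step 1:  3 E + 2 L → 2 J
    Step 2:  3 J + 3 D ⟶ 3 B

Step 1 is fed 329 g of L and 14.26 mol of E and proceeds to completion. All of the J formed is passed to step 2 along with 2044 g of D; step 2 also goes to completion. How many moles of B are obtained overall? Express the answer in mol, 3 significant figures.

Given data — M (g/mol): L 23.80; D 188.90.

Step 1:
n(L) = 329.0 / 23.80 = 13.82 mol
n(E) = 14.26 mol
n/ν for L = 13.82/2 = 6.910
n/ν for E = 14.26/3 = 4.753
Smallest n/ν is E → limiting reagent.
n(J) produced = (2/3) × 14.26 = 9.507 mol
Step 2:
n(J) available = 9.507 mol
n(D) = 2044 / 188.90 = 10.82 mol
n/ν for J = 9.507/3 = 3.169
n/ν for D = 10.82/3 = 3.607
Smallest n/ν is J → limiting reagent.
n(B) = (3/3) × 9.507 = 9.507 mol

9.51 mol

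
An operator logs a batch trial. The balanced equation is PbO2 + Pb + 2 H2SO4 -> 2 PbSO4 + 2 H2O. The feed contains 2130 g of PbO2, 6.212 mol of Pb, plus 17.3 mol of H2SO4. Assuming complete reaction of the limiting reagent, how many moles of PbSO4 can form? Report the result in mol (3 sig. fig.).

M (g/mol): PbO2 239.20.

n(PbO2) = 2130 / 239.20 = 8.905 mol
n(Pb) = 6.212 mol
n(H2SO4) = 17.30 mol
n/ν for PbO2 = 8.905/1 = 8.905
n/ν for Pb = 6.212/1 = 6.212
n/ν for H2SO4 = 17.30/2 = 8.650
Smallest n/ν is Pb → limiting reagent.
n(PbSO4) = (2/1) × 6.212 = 12.42 mol

12.4 mol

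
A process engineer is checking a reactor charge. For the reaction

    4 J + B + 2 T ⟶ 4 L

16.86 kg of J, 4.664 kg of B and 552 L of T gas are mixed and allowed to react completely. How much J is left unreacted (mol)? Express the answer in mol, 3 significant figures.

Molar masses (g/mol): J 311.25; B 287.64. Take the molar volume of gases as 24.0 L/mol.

n(J) = 16.86×1000 / 311.25 = 54.17 mol
n(B) = 4.664×1000 / 287.64 = 16.21 mol
n(T) = 552.0 / 24.0 = 23.00 mol
n/ν for J = 54.17/4 = 13.54
n/ν for B = 16.21/1 = 16.21
n/ν for T = 23.00/2 = 11.50
Smallest n/ν is T → limiting reagent.
J consumed = (4/2) × 23.00 = 46.00 mol
J remaining = 54.17 − 46.00 = 8.170 mol

8.17 mol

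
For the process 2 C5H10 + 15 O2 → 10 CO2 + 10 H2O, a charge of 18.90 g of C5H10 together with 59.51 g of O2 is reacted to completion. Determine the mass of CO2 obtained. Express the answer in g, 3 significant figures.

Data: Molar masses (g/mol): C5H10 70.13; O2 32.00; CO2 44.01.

n(C5H10) = 18.90 / 70.13 = 0.2695 mol
n(O2) = 59.51 / 32.00 = 1.860 mol
n/ν for C5H10 = 0.2695/2 = 0.1348
n/ν for O2 = 1.860/15 = 0.1240
Smallest n/ν is O2 → limiting reagent.
n(CO2) = (10/15) × 1.860 = 1.240 mol
mass = 1.240 × 44.01 = 54.57 g

54.6 g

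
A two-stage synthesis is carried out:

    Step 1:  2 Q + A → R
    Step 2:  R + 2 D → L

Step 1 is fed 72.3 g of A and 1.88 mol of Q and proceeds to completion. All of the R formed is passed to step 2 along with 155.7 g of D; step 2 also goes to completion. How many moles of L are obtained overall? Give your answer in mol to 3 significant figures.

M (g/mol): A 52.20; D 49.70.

Step 1:
n(A) = 72.30 / 52.20 = 1.385 mol
n(Q) = 1.880 mol
n/ν for A = 1.385/1 = 1.385
n/ν for Q = 1.880/2 = 0.9400
Smallest n/ν is Q → limiting reagent.
n(R) produced = (1/2) × 1.880 = 0.9400 mol
Step 2:
n(R) available = 0.9400 mol
n(D) = 155.7 / 49.70 = 3.133 mol
n/ν for R = 0.9400/1 = 0.9400
n/ν for D = 3.133/2 = 1.567
Smallest n/ν is R → limiting reagent.
n(L) = (1/1) × 0.9400 = 0.9400 mol

0.940 mol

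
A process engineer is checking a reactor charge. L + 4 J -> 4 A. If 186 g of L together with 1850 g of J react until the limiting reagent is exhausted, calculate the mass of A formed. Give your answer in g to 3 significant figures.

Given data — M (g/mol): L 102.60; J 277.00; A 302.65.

2020 g

n(L) = 186.0 / 102.60 = 1.813 mol
n(J) = 1850 / 277.00 = 6.679 mol
n/ν for L = 1.813/1 = 1.813
n/ν for J = 6.679/4 = 1.670
Smallest n/ν is J → limiting reagent.
n(A) = (4/4) × 6.679 = 6.679 mol
mass = 6.679 × 302.65 = 2021 g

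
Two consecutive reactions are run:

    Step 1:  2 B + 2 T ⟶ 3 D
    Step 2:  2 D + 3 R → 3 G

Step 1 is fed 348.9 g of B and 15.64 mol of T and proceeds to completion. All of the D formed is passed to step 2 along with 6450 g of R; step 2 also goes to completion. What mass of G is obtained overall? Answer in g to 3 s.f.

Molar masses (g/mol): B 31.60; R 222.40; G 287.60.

Step 1:
n(B) = 348.9 / 31.60 = 11.04 mol
n(T) = 15.64 mol
n/ν for B = 11.04/2 = 5.520
n/ν for T = 15.64/2 = 7.820
Smallest n/ν is B → limiting reagent.
n(D) produced = (3/2) × 11.04 = 16.56 mol
Step 2:
n(D) available = 16.56 mol
n(R) = 6450 / 222.40 = 29.00 mol
n/ν for D = 16.56/2 = 8.280
n/ν for R = 29.00/3 = 9.667
Smallest n/ν is D → limiting reagent.
n(G) = (3/2) × 16.56 = 24.84 mol
mass = 24.84 × 287.60 = 7144 g

7140 g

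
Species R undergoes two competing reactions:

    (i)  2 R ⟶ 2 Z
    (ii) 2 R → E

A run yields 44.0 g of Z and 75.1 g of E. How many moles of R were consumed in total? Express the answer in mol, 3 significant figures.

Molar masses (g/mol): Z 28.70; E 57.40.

4.15 mol

n(Z) = 44.0 / 28.70 = 1.533 mol
n(E) = 75.1 / 57.40 = 1.308 mol
n(R) via (i) = (2/2)×1.533 = 1.533 mol
n(R) via (ii) = (2/1)×1.308 = 2.616 mol
total n(R) = 1.533 + 2.616 = 4.149 mol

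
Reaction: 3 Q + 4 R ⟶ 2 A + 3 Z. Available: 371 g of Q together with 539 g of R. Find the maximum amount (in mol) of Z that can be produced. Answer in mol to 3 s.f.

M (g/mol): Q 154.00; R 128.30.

n(Q) = 371.0 / 154.00 = 2.409 mol
n(R) = 539.0 / 128.30 = 4.201 mol
n/ν → Q: 0.8030, R: 1.050; Q is limiting.
n(Z) = (3/3) × 2.409 = 2.409 mol

2.41 mol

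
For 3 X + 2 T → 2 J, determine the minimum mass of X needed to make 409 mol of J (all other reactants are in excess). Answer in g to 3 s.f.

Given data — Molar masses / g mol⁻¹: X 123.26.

n(J) = 409.0 mol
n(X) = (3/2) × 409.0 = 613.5 mol
mass = 613.5 × 123.26 = 75620 g

75600 g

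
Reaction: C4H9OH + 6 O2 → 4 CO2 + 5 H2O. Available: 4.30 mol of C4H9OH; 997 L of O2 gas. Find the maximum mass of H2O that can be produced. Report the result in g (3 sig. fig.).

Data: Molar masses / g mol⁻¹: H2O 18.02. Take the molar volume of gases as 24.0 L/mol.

387 g

n(C4H9OH) = 4.300 mol
n(O2) = 997.0 / 24.0 = 41.54 mol
n/ν for C4H9OH = 4.300/1 = 4.300
n/ν for O2 = 41.54/6 = 6.923
Smallest n/ν is C4H9OH → limiting reagent.
n(H2O) = (5/1) × 4.300 = 21.50 mol
mass = 21.50 × 18.02 = 387.4 g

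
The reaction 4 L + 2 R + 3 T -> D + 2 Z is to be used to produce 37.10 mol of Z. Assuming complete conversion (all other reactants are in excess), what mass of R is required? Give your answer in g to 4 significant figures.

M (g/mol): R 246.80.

9156 g

n(Z) = 37.10 mol
n(R) = (2/2) × 37.10 = 37.10 mol
mass = 37.10 × 246.80 = 9156 g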